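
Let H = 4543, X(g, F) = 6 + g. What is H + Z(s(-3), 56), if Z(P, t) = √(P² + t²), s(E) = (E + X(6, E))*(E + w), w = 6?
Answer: 4543 + √3865 ≈ 4605.2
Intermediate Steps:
s(E) = (6 + E)*(12 + E) (s(E) = (E + (6 + 6))*(E + 6) = (E + 12)*(6 + E) = (12 + E)*(6 + E) = (6 + E)*(12 + E))
H + Z(s(-3), 56) = 4543 + √((72 + (-3)² + 18*(-3))² + 56²) = 4543 + √((72 + 9 - 54)² + 3136) = 4543 + √(27² + 3136) = 4543 + √(729 + 3136) = 4543 + √3865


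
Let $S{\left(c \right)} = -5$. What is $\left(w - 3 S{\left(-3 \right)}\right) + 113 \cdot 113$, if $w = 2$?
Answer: $12786$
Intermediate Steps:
$\left(w - 3 S{\left(-3 \right)}\right) + 113 \cdot 113 = \left(2 - -15\right) + 113 \cdot 113 = \left(2 + 15\right) + 12769 = 17 + 12769 = 12786$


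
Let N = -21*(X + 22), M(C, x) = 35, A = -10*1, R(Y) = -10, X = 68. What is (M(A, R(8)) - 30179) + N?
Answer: -32034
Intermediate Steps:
A = -10
N = -1890 (N = -21*(68 + 22) = -21*90 = -1*1890 = -1890)
(M(A, R(8)) - 30179) + N = (35 - 30179) - 1890 = -30144 - 1890 = -32034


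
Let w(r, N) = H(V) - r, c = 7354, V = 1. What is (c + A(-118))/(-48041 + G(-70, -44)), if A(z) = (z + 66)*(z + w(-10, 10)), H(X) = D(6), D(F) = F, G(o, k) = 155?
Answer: -6329/23943 ≈ -0.26434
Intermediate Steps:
H(X) = 6
w(r, N) = 6 - r
A(z) = (16 + z)*(66 + z) (A(z) = (z + 66)*(z + (6 - 1*(-10))) = (66 + z)*(z + (6 + 10)) = (66 + z)*(z + 16) = (66 + z)*(16 + z) = (16 + z)*(66 + z))
(c + A(-118))/(-48041 + G(-70, -44)) = (7354 + (1056 + (-118)² + 82*(-118)))/(-48041 + 155) = (7354 + (1056 + 13924 - 9676))/(-47886) = (7354 + 5304)*(-1/47886) = 12658*(-1/47886) = -6329/23943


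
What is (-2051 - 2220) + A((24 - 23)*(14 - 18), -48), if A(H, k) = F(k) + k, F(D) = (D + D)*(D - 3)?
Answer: 577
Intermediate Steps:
F(D) = 2*D*(-3 + D) (F(D) = (2*D)*(-3 + D) = 2*D*(-3 + D))
A(H, k) = k + 2*k*(-3 + k) (A(H, k) = 2*k*(-3 + k) + k = k + 2*k*(-3 + k))
(-2051 - 2220) + A((24 - 23)*(14 - 18), -48) = (-2051 - 2220) - 48*(-5 + 2*(-48)) = -4271 - 48*(-5 - 96) = -4271 - 48*(-101) = -4271 + 4848 = 577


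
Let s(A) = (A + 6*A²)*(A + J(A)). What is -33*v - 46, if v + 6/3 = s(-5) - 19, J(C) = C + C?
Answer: 72422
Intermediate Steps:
J(C) = 2*C
s(A) = 3*A*(A + 6*A²) (s(A) = (A + 6*A²)*(A + 2*A) = (A + 6*A²)*(3*A) = 3*A*(A + 6*A²))
v = -2196 (v = -2 + ((-5)²*(3 + 18*(-5)) - 19) = -2 + (25*(3 - 90) - 19) = -2 + (25*(-87) - 19) = -2 + (-2175 - 19) = -2 - 2194 = -2196)
-33*v - 46 = -33*(-2196) - 46 = 72468 - 46 = 72422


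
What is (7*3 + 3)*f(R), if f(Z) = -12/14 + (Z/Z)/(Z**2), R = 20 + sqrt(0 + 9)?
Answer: -76008/3703 ≈ -20.526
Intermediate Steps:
R = 23 (R = 20 + sqrt(9) = 20 + 3 = 23)
f(Z) = -6/7 + Z**(-2) (f(Z) = -12*1/14 + 1/Z**2 = -6/7 + Z**(-2))
(7*3 + 3)*f(R) = (7*3 + 3)*(-6/7 + 23**(-2)) = (21 + 3)*(-6/7 + 1/529) = 24*(-3167/3703) = -76008/3703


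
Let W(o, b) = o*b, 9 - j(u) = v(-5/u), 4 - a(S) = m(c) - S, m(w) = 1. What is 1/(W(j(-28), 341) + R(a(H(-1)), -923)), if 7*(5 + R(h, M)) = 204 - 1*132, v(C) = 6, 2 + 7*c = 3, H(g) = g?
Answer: 7/7198 ≈ 0.00097249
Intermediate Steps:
c = ⅐ (c = -2/7 + (⅐)*3 = -2/7 + 3/7 = ⅐ ≈ 0.14286)
a(S) = 3 + S (a(S) = 4 - (1 - S) = 4 + (-1 + S) = 3 + S)
j(u) = 3 (j(u) = 9 - 1*6 = 9 - 6 = 3)
W(o, b) = b*o
R(h, M) = 37/7 (R(h, M) = -5 + (204 - 1*132)/7 = -5 + (204 - 132)/7 = -5 + (⅐)*72 = -5 + 72/7 = 37/7)
1/(W(j(-28), 341) + R(a(H(-1)), -923)) = 1/(341*3 + 37/7) = 1/(1023 + 37/7) = 1/(7198/7) = 7/7198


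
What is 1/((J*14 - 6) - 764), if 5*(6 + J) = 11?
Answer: -5/4116 ≈ -0.0012148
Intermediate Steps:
J = -19/5 (J = -6 + (⅕)*11 = -6 + 11/5 = -19/5 ≈ -3.8000)
1/((J*14 - 6) - 764) = 1/((-19/5*14 - 6) - 764) = 1/((-266/5 - 6) - 764) = 1/(-296/5 - 764) = 1/(-4116/5) = -5/4116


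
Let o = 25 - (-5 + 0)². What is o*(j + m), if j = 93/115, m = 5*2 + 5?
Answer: 0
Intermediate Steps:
o = 0 (o = 25 - 1*(-5)² = 25 - 1*25 = 25 - 25 = 0)
m = 15 (m = 10 + 5 = 15)
j = 93/115 (j = 93*(1/115) = 93/115 ≈ 0.80870)
o*(j + m) = 0*(93/115 + 15) = 0*(1818/115) = 0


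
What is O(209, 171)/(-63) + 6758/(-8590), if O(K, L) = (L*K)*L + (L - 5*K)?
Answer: -26244788902/270585 ≈ -96993.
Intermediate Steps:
O(K, L) = L - 5*K + K*L² (O(K, L) = (K*L)*L + (L - 5*K) = K*L² + (L - 5*K) = L - 5*K + K*L²)
O(209, 171)/(-63) + 6758/(-8590) = (171 - 5*209 + 209*171²)/(-63) + 6758/(-8590) = (171 - 1045 + 209*29241)*(-1/63) + 6758*(-1/8590) = (171 - 1045 + 6111369)*(-1/63) - 3379/4295 = 6110495*(-1/63) - 3379/4295 = -6110495/63 - 3379/4295 = -26244788902/270585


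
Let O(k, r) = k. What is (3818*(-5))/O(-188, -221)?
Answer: 9545/94 ≈ 101.54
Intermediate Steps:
(3818*(-5))/O(-188, -221) = (3818*(-5))/(-188) = -19090*(-1/188) = 9545/94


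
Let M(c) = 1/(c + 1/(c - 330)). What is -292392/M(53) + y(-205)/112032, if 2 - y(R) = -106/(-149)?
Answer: -746360532635926/48165591 ≈ -1.5496e+7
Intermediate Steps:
y(R) = 192/149 (y(R) = 2 - (-106)/(-149) = 2 - (-106)*(-1)/149 = 2 - 1*106/149 = 2 - 106/149 = 192/149)
M(c) = 1/(c + 1/(-330 + c))
-292392/M(53) + y(-205)/112032 = -292392*(1 + 53² - 330*53)/(-330 + 53) + (192/149)/112032 = -292392/(-277/(1 + 2809 - 17490)) + (192/149)*(1/112032) = -292392/(-277/(-14680)) + 2/173883 = -292392/((-1/14680*(-277))) + 2/173883 = -292392/277/14680 + 2/173883 = -292392*14680/277 + 2/173883 = -4292314560/277 + 2/173883 = -746360532635926/48165591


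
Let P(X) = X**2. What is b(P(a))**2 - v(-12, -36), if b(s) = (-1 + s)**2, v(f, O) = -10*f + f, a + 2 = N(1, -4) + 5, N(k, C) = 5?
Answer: 15752853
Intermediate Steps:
a = 8 (a = -2 + (5 + 5) = -2 + 10 = 8)
v(f, O) = -9*f
b(P(a))**2 - v(-12, -36) = ((-1 + 8**2)**2)**2 - (-9)*(-12) = ((-1 + 64)**2)**2 - 1*108 = (63**2)**2 - 108 = 3969**2 - 108 = 15752961 - 108 = 15752853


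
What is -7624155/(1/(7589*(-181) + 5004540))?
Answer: -27682780738305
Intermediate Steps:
-7624155/(1/(7589*(-181) + 5004540)) = -7624155/(1/(-1373609 + 5004540)) = -7624155/(1/3630931) = -7624155/1/3630931 = -7624155*3630931 = -27682780738305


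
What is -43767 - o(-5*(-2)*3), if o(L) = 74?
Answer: -43841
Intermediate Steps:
-43767 - o(-5*(-2)*3) = -43767 - 1*74 = -43767 - 74 = -43841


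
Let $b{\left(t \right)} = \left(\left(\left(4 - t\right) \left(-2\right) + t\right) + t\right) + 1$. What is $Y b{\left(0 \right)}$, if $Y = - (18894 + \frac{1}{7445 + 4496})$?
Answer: $\frac{1579292785}{11941} \approx 1.3226 \cdot 10^{5}$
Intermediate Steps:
$b{\left(t \right)} = -7 + 4 t$ ($b{\left(t \right)} = \left(\left(\left(-8 + 2 t\right) + t\right) + t\right) + 1 = \left(\left(-8 + 3 t\right) + t\right) + 1 = \left(-8 + 4 t\right) + 1 = -7 + 4 t$)
$Y = - \frac{225613255}{11941}$ ($Y = - (18894 + \frac{1}{11941}) = \left(-1\right) \frac{225613255}{11941} = - \frac{225613255}{11941} \approx -18894.0$)
$Y b{\left(0 \right)} = - \frac{225613255 \left(-7 + 4 \cdot 0\right)}{11941} = - \frac{225613255 \left(-7 + 0\right)}{11941} = \left(- \frac{225613255}{11941}\right) \left(-7\right) = \frac{1579292785}{11941}$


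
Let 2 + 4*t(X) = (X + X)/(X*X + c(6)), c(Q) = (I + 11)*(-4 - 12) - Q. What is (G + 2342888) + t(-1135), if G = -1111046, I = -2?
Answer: 317340847909/257615 ≈ 1.2318e+6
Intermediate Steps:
c(Q) = -144 - Q (c(Q) = (-2 + 11)*(-4 - 12) - Q = 9*(-16) - Q = -144 - Q)
t(X) = -1/2 + X/(2*(-150 + X**2)) (t(X) = -1/2 + ((X + X)/(X*X + (-144 - 1*6)))/4 = -1/2 + ((2*X)/(X**2 + (-144 - 6)))/4 = -1/2 + ((2*X)/(X**2 - 150))/4 = -1/2 + ((2*X)/(-150 + X**2))/4 = -1/2 + (2*X/(-150 + X**2))/4 = -1/2 + X/(2*(-150 + X**2)))
(G + 2342888) + t(-1135) = (-1111046 + 2342888) + (150 - 1135 - 1*(-1135)**2)/(2*(-150 + (-1135)**2)) = 1231842 + (150 - 1135 - 1*1288225)/(2*(-150 + 1288225)) = 1231842 + (1/2)*(150 - 1135 - 1288225)/1288075 = 1231842 + (1/2)*(1/1288075)*(-1289210) = 1231842 - 128921/257615 = 317340847909/257615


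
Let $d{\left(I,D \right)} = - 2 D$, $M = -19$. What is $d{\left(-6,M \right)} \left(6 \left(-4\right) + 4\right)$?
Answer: $-760$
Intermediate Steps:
$d{\left(-6,M \right)} \left(6 \left(-4\right) + 4\right) = \left(-2\right) \left(-19\right) \left(6 \left(-4\right) + 4\right) = 38 \left(-24 + 4\right) = 38 \left(-20\right) = -760$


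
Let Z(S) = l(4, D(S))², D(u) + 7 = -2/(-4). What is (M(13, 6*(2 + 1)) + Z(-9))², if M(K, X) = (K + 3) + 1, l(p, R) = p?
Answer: 1089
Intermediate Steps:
D(u) = -13/2 (D(u) = -7 - 2/(-4) = -7 - 2*(-¼) = -7 + ½ = -13/2)
Z(S) = 16 (Z(S) = 4² = 16)
M(K, X) = 4 + K (M(K, X) = (3 + K) + 1 = 4 + K)
(M(13, 6*(2 + 1)) + Z(-9))² = ((4 + 13) + 16)² = (17 + 16)² = 33² = 1089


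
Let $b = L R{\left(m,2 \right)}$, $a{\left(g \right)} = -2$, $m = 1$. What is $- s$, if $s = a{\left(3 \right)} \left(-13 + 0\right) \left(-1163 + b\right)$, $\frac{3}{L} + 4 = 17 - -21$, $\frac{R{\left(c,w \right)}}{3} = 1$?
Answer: $\frac{513929}{17} \approx 30231.0$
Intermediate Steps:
$R{\left(c,w \right)} = 3$ ($R{\left(c,w \right)} = 3 \cdot 1 = 3$)
$L = \frac{3}{34}$ ($L = \frac{3}{-4 + \left(17 - -21\right)} = \frac{3}{-4 + \left(17 + 21\right)} = \frac{3}{-4 + 38} = \frac{3}{34} \approx 0.088235$)
$b = \frac{9}{34}$ ($b = \frac{3}{34} \cdot 3 = \frac{9}{34} \approx 0.26471$)
$s = - \frac{513929}{17}$ ($s = - 2 \left(-13 + 0\right) \left(-1163 + \frac{9}{34}\right) = \left(-2\right) \left(-13\right) \left(- \frac{39533}{34}\right) = 26 \left(- \frac{39533}{34}\right) = - \frac{513929}{17} \approx -30231.0$)
$- s = \left(-1\right) \left(- \frac{513929}{17}\right) = \frac{513929}{17}$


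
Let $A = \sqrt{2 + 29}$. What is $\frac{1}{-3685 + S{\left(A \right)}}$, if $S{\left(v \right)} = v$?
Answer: $- \frac{3685}{13579194} - \frac{\sqrt{31}}{13579194} \approx -0.00027178$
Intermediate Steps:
$A = \sqrt{31} \approx 5.5678$
$\frac{1}{-3685 + S{\left(A \right)}} = \frac{1}{-3685 + \sqrt{31}}$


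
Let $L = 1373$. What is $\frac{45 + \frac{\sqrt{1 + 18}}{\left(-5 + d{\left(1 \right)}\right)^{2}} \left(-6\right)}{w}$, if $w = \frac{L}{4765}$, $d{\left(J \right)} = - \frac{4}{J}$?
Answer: $\frac{214425}{1373} - \frac{9530 \sqrt{19}}{37071} \approx 155.05$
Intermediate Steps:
$w = \frac{1373}{4765} \approx 0.28814$
$\frac{45 + \frac{\sqrt{1 + 18}}{\left(-5 + d{\left(1 \right)}\right)^{2}} \left(-6\right)}{w} = \frac{45 + \frac{\sqrt{1 + 18}}{\left(-5 - \frac{4}{1}\right)^{2}} \left(-6\right)}{\frac{1373}{4765}} = \left(45 + \frac{\sqrt{19}}{\left(-5 - 4\right)^{2}} \left(-6\right)\right) \frac{4765}{1373} = \left(45 + \frac{\sqrt{19}}{\left(-9\right)^{2}} \left(-6\right)\right) \frac{4765}{1373} = \left(45 + \frac{\sqrt{19}}{81} \left(-6\right)\right) \frac{4765}{1373} = \left(45 - \frac{2 \sqrt{19}}{27}\right) \frac{4765}{1373} = \frac{214425}{1373} - \frac{9530 \sqrt{19}}{37071}$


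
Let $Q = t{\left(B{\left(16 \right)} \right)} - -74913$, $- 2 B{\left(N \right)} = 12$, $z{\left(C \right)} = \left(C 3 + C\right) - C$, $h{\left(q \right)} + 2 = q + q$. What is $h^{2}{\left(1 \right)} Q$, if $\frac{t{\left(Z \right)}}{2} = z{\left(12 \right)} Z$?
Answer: $0$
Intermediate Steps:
$h{\left(q \right)} = -2 + 2 q$ ($h{\left(q \right)} = -2 + \left(q + q\right) = -2 + 2 q$)
$z{\left(C \right)} = 3 C$ ($z{\left(C \right)} = \left(3 C + C\right) - C = 4 C - C = 3 C$)
$B{\left(N \right)} = -6$ ($B{\left(N \right)} = \left(- \frac{1}{2}\right) 12 = -6$)
$t{\left(Z \right)} = 72 Z$ ($t{\left(Z \right)} = 2 \cdot 3 \cdot 12 Z = 2 \cdot 36 Z = 72 Z$)
$Q = 74481$ ($Q = 72 \left(-6\right) - -74913 = -432 + 74913 = 74481$)
$h^{2}{\left(1 \right)} Q = \left(-2 + 2 \cdot 1\right)^{2} \cdot 74481 = \left(-2 + 2\right)^{2} \cdot 74481 = 0^{2} \cdot 74481 = 0 \cdot 74481 = 0$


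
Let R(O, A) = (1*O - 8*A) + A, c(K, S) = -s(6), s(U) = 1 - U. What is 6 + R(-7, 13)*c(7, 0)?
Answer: -484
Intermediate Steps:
c(K, S) = 5 (c(K, S) = -(1 - 1*6) = -(1 - 6) = -1*(-5) = 5)
R(O, A) = O - 7*A (R(O, A) = (O - 8*A) + A = O - 7*A)
6 + R(-7, 13)*c(7, 0) = 6 + (-7 - 7*13)*5 = 6 + (-7 - 91)*5 = 6 - 98*5 = 6 - 490 = -484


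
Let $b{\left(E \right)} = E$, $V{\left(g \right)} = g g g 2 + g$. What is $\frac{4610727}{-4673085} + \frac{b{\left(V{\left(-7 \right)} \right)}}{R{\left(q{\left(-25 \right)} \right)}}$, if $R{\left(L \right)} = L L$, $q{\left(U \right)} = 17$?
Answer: $- \frac{1523649336}{450173855} \approx -3.3846$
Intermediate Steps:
$V{\left(g \right)} = g + 2 g^{3}$ ($V{\left(g \right)} = g g^{2} \cdot 2 + g = g 2 g^{2} + g = 2 g^{3} + g = g + 2 g^{3}$)
$R{\left(L \right)} = L^{2}$
$\frac{4610727}{-4673085} + \frac{b{\left(V{\left(-7 \right)} \right)}}{R{\left(q{\left(-25 \right)} \right)}} = \frac{4610727}{-4673085} + \frac{-7 + 2 \left(-7\right)^{3}}{17^{2}} = 4610727 \left(- \frac{1}{4673085}\right) + \frac{-7 + 2 \left(-343\right)}{289} = - \frac{1536909}{1557695} + \left(-7 - 686\right) \frac{1}{289} = - \frac{1536909}{1557695} - \frac{693}{289} = - \frac{1523649336}{450173855}$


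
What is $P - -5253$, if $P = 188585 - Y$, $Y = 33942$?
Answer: $159896$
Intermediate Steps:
$P = 154643$ ($P = 188585 - 33942 = 154643$)
$P - -5253 = 154643 - -5253 = 154643 + 5253 = 159896$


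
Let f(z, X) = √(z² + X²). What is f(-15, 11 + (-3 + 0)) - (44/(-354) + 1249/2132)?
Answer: 6241019/377364 ≈ 16.538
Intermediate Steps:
f(z, X) = √(X² + z²)
f(-15, 11 + (-3 + 0)) - (44/(-354) + 1249/2132) = √((11 + (-3 + 0))² + (-15)²) - (44/(-354) + 1249/2132) = √((11 - 3)² + 225) - (44*(-1/354) + 1249*(1/2132)) = √(8² + 225) - (-22/177 + 1249/2132) = √(64 + 225) - 1*174169/377364 = √289 - 174169/377364 = 17 - 174169/377364 = 6241019/377364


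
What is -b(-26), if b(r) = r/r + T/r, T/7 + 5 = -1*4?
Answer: -89/26 ≈ -3.4231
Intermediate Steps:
T = -63 (T = -35 + 7*(-1*4) = -35 + 7*(-4) = -35 - 28 = -63)
b(r) = 1 - 63/r (b(r) = r/r - 63/r = 1 - 63/r)
-b(-26) = -(-63 - 26)/(-26) = -(-1)*(-89)/26 = -1*89/26 = -89/26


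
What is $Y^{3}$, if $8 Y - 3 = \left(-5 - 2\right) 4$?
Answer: $- \frac{15625}{512} \approx -30.518$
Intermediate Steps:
$Y = - \frac{25}{8}$ ($Y = \frac{3}{8} + \frac{\left(-5 - 2\right) 4}{8} = \frac{3}{8} + \frac{\left(-7\right) 4}{8} = \frac{3}{8} + \frac{1}{8} \left(-28\right) = \frac{3}{8} - \frac{7}{2} = - \frac{25}{8} \approx -3.125$)
$Y^{3} = \left(- \frac{25}{8}\right)^{3} = - \frac{15625}{512}$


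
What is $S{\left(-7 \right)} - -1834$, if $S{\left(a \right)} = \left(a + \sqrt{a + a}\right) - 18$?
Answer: $1809 + i \sqrt{14} \approx 1809.0 + 3.7417 i$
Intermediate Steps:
$S{\left(a \right)} = -18 + a + \sqrt{2} \sqrt{a}$ ($S{\left(a \right)} = \left(a + \sqrt{2 a}\right) - 18 = \left(a + \sqrt{2} \sqrt{a}\right) - 18 = -18 + a + \sqrt{2} \sqrt{a}$)
$S{\left(-7 \right)} - -1834 = \left(-18 - 7 + \sqrt{2} \sqrt{-7}\right) - -1834 = \left(-18 - 7 + \sqrt{2} i \sqrt{7}\right) + 1834 = \left(-18 - 7 + i \sqrt{14}\right) + 1834 = \left(-25 + i \sqrt{14}\right) + 1834 = 1809 + i \sqrt{14}$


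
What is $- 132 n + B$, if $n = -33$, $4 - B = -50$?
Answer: $4410$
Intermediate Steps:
$B = 54$ ($B = 4 - -50 = 4 + 50 = 54$)
$- 132 n + B = \left(-132\right) \left(-33\right) + 54 = 4356 + 54 = 4410$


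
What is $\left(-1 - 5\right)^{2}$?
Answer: $36$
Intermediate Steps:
$\left(-1 - 5\right)^{2} = \left(-6\right)^{2} = 36$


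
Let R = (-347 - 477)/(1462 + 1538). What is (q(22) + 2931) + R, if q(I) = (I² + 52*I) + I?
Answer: 1717772/375 ≈ 4580.7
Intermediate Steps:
R = -103/375 (R = -824/3000 = -824*1/3000 = -103/375 ≈ -0.27467)
q(I) = I² + 53*I
(q(22) + 2931) + R = (22*(53 + 22) + 2931) - 103/375 = (22*75 + 2931) - 103/375 = (1650 + 2931) - 103/375 = 4581 - 103/375 = 1717772/375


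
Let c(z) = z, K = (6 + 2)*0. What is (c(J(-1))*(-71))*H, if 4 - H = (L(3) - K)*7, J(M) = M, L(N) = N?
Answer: -1207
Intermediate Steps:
K = 0 (K = 8*0 = 0)
H = -17 (H = 4 - (3 - 1*0)*7 = 4 - (3 + 0)*7 = 4 - 3*7 = 4 - 1*21 = 4 - 21 = -17)
(c(J(-1))*(-71))*H = -1*(-71)*(-17) = 71*(-17) = -1207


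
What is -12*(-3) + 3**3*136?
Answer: 3708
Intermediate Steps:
-12*(-3) + 3**3*136 = 36 + 27*136 = 36 + 3672 = 3708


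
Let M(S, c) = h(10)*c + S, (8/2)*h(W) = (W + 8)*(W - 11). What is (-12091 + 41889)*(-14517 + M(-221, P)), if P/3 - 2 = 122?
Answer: -489044776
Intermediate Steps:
P = 372 (P = 6 + 3*122 = 6 + 366 = 372)
h(W) = (-11 + W)*(8 + W)/4 (h(W) = ((W + 8)*(W - 11))/4 = ((8 + W)*(-11 + W))/4 = ((-11 + W)*(8 + W))/4 = (-11 + W)*(8 + W)/4)
M(S, c) = S - 9*c/2 (M(S, c) = (-22 - ¾*10 + (¼)*10²)*c + S = (-22 - 15/2 + (¼)*100)*c + S = (-22 - 15/2 + 25)*c + S = -9*c/2 + S = S - 9*c/2)
(-12091 + 41889)*(-14517 + M(-221, P)) = (-12091 + 41889)*(-14517 + (-221 - 9/2*372)) = 29798*(-14517 + (-221 - 1674)) = 29798*(-14517 - 1895) = 29798*(-16412) = -489044776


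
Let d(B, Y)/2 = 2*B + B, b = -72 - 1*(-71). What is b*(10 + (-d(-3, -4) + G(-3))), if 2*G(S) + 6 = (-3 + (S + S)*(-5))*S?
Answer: 31/2 ≈ 15.500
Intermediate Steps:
G(S) = -3 + S*(-3 - 10*S)/2 (G(S) = -3 + ((-3 + (S + S)*(-5))*S)/2 = -3 + ((-3 + (2*S)*(-5))*S)/2 = -3 + ((-3 - 10*S)*S)/2 = -3 + (S*(-3 - 10*S))/2 = -3 + S*(-3 - 10*S)/2)
b = -1 (b = -72 + 71 = -1)
d(B, Y) = 6*B (d(B, Y) = 2*(2*B + B) = 2*(3*B) = 6*B)
b*(10 + (-d(-3, -4) + G(-3))) = -(10 + (-6*(-3) + (-3 - 5*(-3)² - 3/2*(-3)))) = -(10 + (-1*(-18) + (-3 - 5*9 + 9/2))) = -(10 + (18 + (-3 - 45 + 9/2))) = -(10 + (18 - 87/2)) = -(10 - 51/2) = -1*(-31/2) = 31/2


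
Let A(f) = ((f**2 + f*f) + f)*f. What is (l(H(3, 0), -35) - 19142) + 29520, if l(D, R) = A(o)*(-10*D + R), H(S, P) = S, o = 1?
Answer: 10183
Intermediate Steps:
A(f) = f*(f + 2*f**2) (A(f) = ((f**2 + f**2) + f)*f = (2*f**2 + f)*f = (f + 2*f**2)*f = f*(f + 2*f**2))
l(D, R) = -30*D + 3*R (l(D, R) = (1**2*(1 + 2*1))*(-10*D + R) = (1*(1 + 2))*(R - 10*D) = (1*3)*(R - 10*D) = 3*(R - 10*D) = -30*D + 3*R)
(l(H(3, 0), -35) - 19142) + 29520 = ((-30*3 + 3*(-35)) - 19142) + 29520 = ((-90 - 105) - 19142) + 29520 = (-195 - 19142) + 29520 = -19337 + 29520 = 10183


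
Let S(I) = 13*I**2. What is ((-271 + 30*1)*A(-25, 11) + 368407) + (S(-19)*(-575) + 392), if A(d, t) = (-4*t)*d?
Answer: -2594776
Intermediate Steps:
A(d, t) = -4*d*t
((-271 + 30*1)*A(-25, 11) + 368407) + (S(-19)*(-575) + 392) = ((-271 + 30*1)*(-4*(-25)*11) + 368407) + ((13*(-19)**2)*(-575) + 392) = ((-271 + 30)*1100 + 368407) + ((13*361)*(-575) + 392) = (-241*1100 + 368407) + (4693*(-575) + 392) = (-265100 + 368407) + (-2698475 + 392) = 103307 - 2698083 = -2594776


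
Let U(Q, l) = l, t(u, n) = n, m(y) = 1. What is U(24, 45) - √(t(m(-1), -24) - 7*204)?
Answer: 45 - 22*I*√3 ≈ 45.0 - 38.105*I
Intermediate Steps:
U(24, 45) - √(t(m(-1), -24) - 7*204) = 45 - √(-24 - 7*204) = 45 - √(-24 - 1428) = 45 - √(-1452) = 45 - 22*I*√3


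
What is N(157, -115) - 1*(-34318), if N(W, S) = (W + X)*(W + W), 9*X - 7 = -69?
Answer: 733076/9 ≈ 81453.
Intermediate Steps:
X = -62/9 (X = 7/9 + (1/9)*(-69) = 7/9 - 23/3 = -62/9 ≈ -6.8889)
N(W, S) = 2*W*(-62/9 + W) (N(W, S) = (W - 62/9)*(W + W) = (-62/9 + W)*(2*W) = 2*W*(-62/9 + W))
N(157, -115) - 1*(-34318) = (2/9)*157*(-62 + 9*157) - 1*(-34318) = (2/9)*157*(-62 + 1413) + 34318 = (2/9)*157*1351 + 34318 = 424214/9 + 34318 = 733076/9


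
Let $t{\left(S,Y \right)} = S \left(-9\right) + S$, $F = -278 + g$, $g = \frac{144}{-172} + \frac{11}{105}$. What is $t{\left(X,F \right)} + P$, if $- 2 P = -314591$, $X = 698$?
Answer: $\frac{303423}{2} \approx 1.5171 \cdot 10^{5}$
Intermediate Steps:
$g = - \frac{3307}{4515}$ ($g = 144 \left(- \frac{1}{172}\right) + 11 \cdot \frac{1}{105} = - \frac{36}{43} + \frac{11}{105} = - \frac{3307}{4515} \approx -0.73245$)
$P = \frac{314591}{2}$ ($P = \left(- \frac{1}{2}\right) \left(-314591\right) = \frac{314591}{2} \approx 1.573 \cdot 10^{5}$)
$F = - \frac{1258477}{4515}$ ($F = -278 - \frac{3307}{4515} = - \frac{1258477}{4515} \approx -278.73$)
$t{\left(S,Y \right)} = - 8 S$ ($t{\left(S,Y \right)} = - 9 S + S = - 8 S$)
$t{\left(X,F \right)} + P = \left(-8\right) 698 + \frac{314591}{2} = -5584 + \frac{314591}{2} = \frac{303423}{2}$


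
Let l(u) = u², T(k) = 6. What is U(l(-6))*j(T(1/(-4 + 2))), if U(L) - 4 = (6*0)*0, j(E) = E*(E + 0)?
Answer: 144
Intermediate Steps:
j(E) = E² (j(E) = E*E = E²)
U(L) = 4 (U(L) = 4 + (6*0)*0 = 4 + 0*0 = 4 + 0 = 4)
U(l(-6))*j(T(1/(-4 + 2))) = 4*6² = 4*36 = 144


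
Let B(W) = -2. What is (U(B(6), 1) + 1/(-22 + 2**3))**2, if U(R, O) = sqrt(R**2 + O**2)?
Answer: 981/196 - sqrt(5)/7 ≈ 4.6857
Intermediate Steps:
U(R, O) = sqrt(O**2 + R**2)
(U(B(6), 1) + 1/(-22 + 2**3))**2 = (sqrt(1**2 + (-2)**2) + 1/(-22 + 2**3))**2 = (sqrt(1 + 4) + 1/(-22 + 8))**2 = (sqrt(5) + 1/(-14))**2 = (sqrt(5) - 1/14)**2 = (-1/14 + sqrt(5))**2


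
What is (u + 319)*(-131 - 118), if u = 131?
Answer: -112050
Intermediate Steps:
(u + 319)*(-131 - 118) = (131 + 319)*(-131 - 118) = 450*(-249) = -112050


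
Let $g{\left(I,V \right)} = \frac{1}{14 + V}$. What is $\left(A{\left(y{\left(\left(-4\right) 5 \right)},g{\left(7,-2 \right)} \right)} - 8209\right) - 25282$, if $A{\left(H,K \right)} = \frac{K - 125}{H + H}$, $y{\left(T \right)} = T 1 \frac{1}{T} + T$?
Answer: $- \frac{15270397}{456} \approx -33488.0$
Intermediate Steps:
$y{\left(T \right)} = 1 + T$ ($y{\left(T \right)} = \frac{T}{T} + T = 1 + T$)
$A{\left(H,K \right)} = \frac{-125 + K}{2 H}$
$\left(A{\left(y{\left(\left(-4\right) 5 \right)},g{\left(7,-2 \right)} \right)} - 8209\right) - 25282 = \left(\frac{-125 + \frac{1}{14 - 2}}{2 \left(1 - 20\right)} - 8209\right) - 25282 = \left(\frac{-125 + \frac{1}{12}}{2 \left(1 - 20\right)} - 8209\right) - 25282 = \left(\frac{-125 + \frac{1}{12}}{2 \left(-19\right)} - 8209\right) - 25282 = \left(\frac{1}{2} \left(- \frac{1}{19}\right) \left(- \frac{1499}{12}\right) - 8209\right) - 25282 = \left(\frac{1499}{456} - 8209\right) - 25282 = - \frac{3741805}{456} - 25282 = - \frac{15270397}{456}$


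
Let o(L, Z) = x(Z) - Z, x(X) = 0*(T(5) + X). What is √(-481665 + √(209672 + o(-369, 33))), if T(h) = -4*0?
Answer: √(-481665 + √209639) ≈ 693.69*I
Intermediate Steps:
T(h) = 0
x(X) = 0 (x(X) = 0*(0 + X) = 0*X = 0)
o(L, Z) = -Z (o(L, Z) = 0 - Z = -Z)
√(-481665 + √(209672 + o(-369, 33))) = √(-481665 + √(209672 - 1*33)) = √(-481665 + √(209672 - 33)) = √(-481665 + √209639)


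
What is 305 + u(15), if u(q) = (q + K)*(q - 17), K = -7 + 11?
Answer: 267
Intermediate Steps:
K = 4
u(q) = (-17 + q)*(4 + q) (u(q) = (q + 4)*(q - 17) = (4 + q)*(-17 + q) = (-17 + q)*(4 + q))
305 + u(15) = 305 + (-68 + 15² - 13*15) = 305 + (-68 + 225 - 195) = 305 - 38 = 267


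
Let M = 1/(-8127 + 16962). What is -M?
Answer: -1/8835 ≈ -0.00011319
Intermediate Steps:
M = 1/8835 ≈ 0.00011319
-M = -1*1/8835 = -1/8835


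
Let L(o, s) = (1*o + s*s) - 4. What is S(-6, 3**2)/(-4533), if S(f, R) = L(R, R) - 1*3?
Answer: -83/4533 ≈ -0.018310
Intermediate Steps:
L(o, s) = -4 + o + s**2 (L(o, s) = (o + s**2) - 4 = -4 + o + s**2)
S(f, R) = -7 + R + R**2 (S(f, R) = (-4 + R + R**2) - 1*3 = (-4 + R + R**2) - 3 = -7 + R + R**2)
S(-6, 3**2)/(-4533) = (-7 + 3**2 + (3**2)**2)/(-4533) = (-7 + 9 + 9**2)*(-1/4533) = (-7 + 9 + 81)*(-1/4533) = 83*(-1/4533) = -83/4533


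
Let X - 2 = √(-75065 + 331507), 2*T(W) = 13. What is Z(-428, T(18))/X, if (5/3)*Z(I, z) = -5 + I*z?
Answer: 8361/641095 - 8361*√256442/1282190 ≈ -3.2891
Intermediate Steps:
T(W) = 13/2 (T(W) = (½)*13 = 13/2)
Z(I, z) = -3 + 3*I*z/5 (Z(I, z) = 3*(-5 + I*z)/5 = -3 + 3*I*z/5)
X = 2 + √256442 (X = 2 + √(-75065 + 331507) = 2 + √256442 ≈ 508.40)
Z(-428, T(18))/X = (-3 + (⅗)*(-428)*(13/2))/(2 + √256442) = (-3 - 8346/5)/(2 + √256442) = -8361/(5*(2 + √256442))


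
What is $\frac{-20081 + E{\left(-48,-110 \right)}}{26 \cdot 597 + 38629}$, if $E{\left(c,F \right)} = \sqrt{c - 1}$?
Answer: $- \frac{20081}{54151} + \frac{7 i}{54151} \approx -0.37083 + 0.00012927 i$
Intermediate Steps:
$E{\left(c,F \right)} = \sqrt{-1 + c}$
$\frac{-20081 + E{\left(-48,-110 \right)}}{26 \cdot 597 + 38629} = \frac{-20081 + \sqrt{-1 - 48}}{26 \cdot 597 + 38629} = \frac{-20081 + \sqrt{-49}}{15522 + 38629} = \frac{-20081 + 7 i}{54151} = \left(-20081 + 7 i\right) \frac{1}{54151} = - \frac{20081}{54151} + \frac{7 i}{54151}$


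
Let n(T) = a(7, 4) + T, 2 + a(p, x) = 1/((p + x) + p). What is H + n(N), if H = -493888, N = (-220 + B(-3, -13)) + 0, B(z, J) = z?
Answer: -8894033/18 ≈ -4.9411e+5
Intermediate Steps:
N = -223 (N = (-220 - 3) + 0 = -223 + 0 = -223)
a(p, x) = -2 + 1/(x + 2*p) (a(p, x) = -2 + 1/((p + x) + p) = -2 + 1/(x + 2*p))
n(T) = -35/18 + T (n(T) = (1 - 4*7 - 2*4)/(4 + 2*7) + T = (1 - 28 - 8)/(4 + 14) + T = -35/18 + T)
H + n(N) = -493888 + (-35/18 - 223) = -493888 - 4049/18 = -8894033/18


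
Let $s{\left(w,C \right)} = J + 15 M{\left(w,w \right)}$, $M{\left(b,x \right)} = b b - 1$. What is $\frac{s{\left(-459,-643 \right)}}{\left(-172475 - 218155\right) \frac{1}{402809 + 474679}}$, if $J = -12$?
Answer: $- \frac{15936937056}{2245} \approx -7.0989 \cdot 10^{6}$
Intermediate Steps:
$M{\left(b,x \right)} = -1 + b^{2}$ ($M{\left(b,x \right)} = b^{2} - 1 = -1 + b^{2}$)
$s{\left(w,C \right)} = -27 + 15 w^{2}$ ($s{\left(w,C \right)} = -12 + 15 \left(-1 + w^{2}\right) = -12 + \left(-15 + 15 w^{2}\right) = -27 + 15 w^{2}$)
$\frac{s{\left(-459,-643 \right)}}{\left(-172475 - 218155\right) \frac{1}{402809 + 474679}} = \frac{-27 + 15 \left(-459\right)^{2}}{\left(-172475 - 218155\right) \frac{1}{402809 + 474679}} = \frac{-27 + 15 \cdot 210681}{\left(-390630\right) \frac{1}{877488}} = \frac{-27 + 3160215}{\left(-390630\right) \frac{1}{877488}} = \frac{3160188}{- \frac{65105}{146248}} = 3160188 \left(- \frac{146248}{65105}\right) = - \frac{15936937056}{2245}$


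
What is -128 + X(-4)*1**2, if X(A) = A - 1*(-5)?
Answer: -127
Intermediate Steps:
X(A) = 5 + A (X(A) = A + 5 = 5 + A)
-128 + X(-4)*1**2 = -128 + (5 - 4)*1**2 = -128 + 1*1 = -128 + 1 = -127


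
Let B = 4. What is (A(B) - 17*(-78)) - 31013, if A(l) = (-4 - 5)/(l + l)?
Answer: -237505/8 ≈ -29688.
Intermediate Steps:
A(l) = -9/(2*l) (A(l) = -9*1/(2*l) = -9/(2*l))
(A(B) - 17*(-78)) - 31013 = (-9/2/4 - 17*(-78)) - 31013 = (-9/2*¼ + 1326) - 31013 = (-9/8 + 1326) - 31013 = 10599/8 - 31013 = -237505/8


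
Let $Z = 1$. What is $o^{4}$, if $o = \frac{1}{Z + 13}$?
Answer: $\frac{1}{38416} \approx 2.6031 \cdot 10^{-5}$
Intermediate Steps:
$o = \frac{1}{14}$ ($o = \frac{1}{1 + 13} = \frac{1}{14} \approx 0.071429$)
$o^{4} = \left(\frac{1}{14}\right)^{4} = \frac{1}{38416}$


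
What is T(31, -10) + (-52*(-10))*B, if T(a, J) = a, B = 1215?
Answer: 631831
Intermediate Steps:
T(31, -10) + (-52*(-10))*B = 31 - 52*(-10)*1215 = 31 + 520*1215 = 31 + 631800 = 631831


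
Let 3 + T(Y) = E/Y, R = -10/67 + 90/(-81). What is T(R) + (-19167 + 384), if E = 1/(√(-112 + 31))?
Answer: -18786 + 67*I/760 ≈ -18786.0 + 0.088158*I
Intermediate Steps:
E = -I/9 (E = 1/(√(-81)) = 1/(9*I) = -I/9 ≈ -0.11111*I)
R = -760/603 (R = -10*1/67 + 90*(-1/81) = -10/67 - 10/9 = -760/603 ≈ -1.2604)
T(Y) = -3 - I/(9*Y) (T(Y) = -3 + (-I/9)/Y = -3 - I/(9*Y))
T(R) + (-19167 + 384) = (-3 - I/(9*(-760/603))) + (-19167 + 384) = (-3 - ⅑*I*(-603/760)) - 18783 = (-3 + 67*I/760) - 18783 = -18786 + 67*I/760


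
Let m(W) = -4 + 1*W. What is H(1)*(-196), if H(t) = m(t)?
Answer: 588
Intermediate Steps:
m(W) = -4 + W
H(t) = -4 + t
H(1)*(-196) = (-4 + 1)*(-196) = -3*(-196) = 588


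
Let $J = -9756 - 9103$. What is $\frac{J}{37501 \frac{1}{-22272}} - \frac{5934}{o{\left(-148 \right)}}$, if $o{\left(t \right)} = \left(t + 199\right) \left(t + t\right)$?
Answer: $\frac{1056826650857}{94352516} \approx 11201.0$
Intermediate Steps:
$J = -18859$ ($J = -9756 - 9103 = -18859$)
$o{\left(t \right)} = 2 t \left(199 + t\right)$ ($o{\left(t \right)} = \left(199 + t\right) 2 t = 2 t \left(199 + t\right)$)
$\frac{J}{37501 \frac{1}{-22272}} - \frac{5934}{o{\left(-148 \right)}} = - \frac{18859}{37501 \frac{1}{-22272}} - \frac{5934}{2 \left(-148\right) \left(199 - 148\right)} = - \frac{18859}{37501 \left(- \frac{1}{22272}\right)} - \frac{5934}{2 \left(-148\right) 51} = - \frac{18859}{- \frac{37501}{22272}} - \frac{5934}{-15096} = \left(-18859\right) \left(- \frac{22272}{37501}\right) - - \frac{989}{2516} = \frac{420027648}{37501} + \frac{989}{2516} = \frac{1056826650857}{94352516}$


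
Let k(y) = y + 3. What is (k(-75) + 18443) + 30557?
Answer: 48928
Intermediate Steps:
k(y) = 3 + y
(k(-75) + 18443) + 30557 = ((3 - 75) + 18443) + 30557 = (-72 + 18443) + 30557 = 18371 + 30557 = 48928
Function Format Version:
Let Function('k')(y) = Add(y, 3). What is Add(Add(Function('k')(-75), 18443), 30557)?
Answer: 48928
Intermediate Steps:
Function('k')(y) = Add(3, y)
Add(Add(Function('k')(-75), 18443), 30557) = Add(Add(Add(3, -75), 18443), 30557) = Add(Add(-72, 18443), 30557) = Add(18371, 30557) = 48928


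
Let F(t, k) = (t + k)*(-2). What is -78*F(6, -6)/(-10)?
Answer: 0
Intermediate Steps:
F(t, k) = -2*k - 2*t (F(t, k) = (k + t)*(-2) = -2*k - 2*t)
-78*F(6, -6)/(-10) = -78*(-2*(-6) - 2*6)/(-10) = -78*(12 - 12)*(-1)/10 = -0*(-1)/10 = -78*0 = 0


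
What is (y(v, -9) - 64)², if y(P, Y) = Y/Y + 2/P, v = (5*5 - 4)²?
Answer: 771783961/194481 ≈ 3968.4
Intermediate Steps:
v = 441 (v = (25 - 4)² = 21² = 441)
y(P, Y) = 1 + 2/P
(y(v, -9) - 64)² = ((2 + 441)/441 - 64)² = ((1/441)*443 - 64)² = (443/441 - 64)² = (-27781/441)² = 771783961/194481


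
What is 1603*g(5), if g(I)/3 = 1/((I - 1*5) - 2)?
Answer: -4809/2 ≈ -2404.5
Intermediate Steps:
g(I) = 3/(-7 + I) (g(I) = 3/((I - 1*5) - 2) = 3/((I - 5) - 2) = 3/((-5 + I) - 2) = 3/(-7 + I))
1603*g(5) = 1603*(3/(-7 + 5)) = 1603*(3/(-2)) = 1603*(3*(-½)) = 1603*(-3/2) = -4809/2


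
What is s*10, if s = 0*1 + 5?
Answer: 50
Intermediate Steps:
s = 5 (s = 0 + 5 = 5)
s*10 = 5*10 = 50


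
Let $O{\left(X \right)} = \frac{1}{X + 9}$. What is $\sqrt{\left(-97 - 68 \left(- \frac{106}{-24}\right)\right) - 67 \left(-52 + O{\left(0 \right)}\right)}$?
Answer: $\frac{\sqrt{27713}}{3} \approx 55.491$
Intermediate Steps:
$O{\left(X \right)} = \frac{1}{9 + X}$
$\sqrt{\left(-97 - 68 \left(- \frac{106}{-24}\right)\right) - 67 \left(-52 + O{\left(0 \right)}\right)} = \sqrt{\left(-97 - 68 \left(- \frac{106}{-24}\right)\right) - 67 \left(-52 + \frac{1}{9 + 0}\right)} = \sqrt{\left(-97 - 68 \left(\left(-106\right) \left(- \frac{1}{24}\right)\right)\right) - 67 \left(-52 + \frac{1}{9}\right)} = \sqrt{\left(-97 - \frac{901}{3}\right) - 67 \left(-52 + \frac{1}{9}\right)} = \sqrt{\left(-97 - \frac{901}{3}\right) - - \frac{31289}{9}} = \sqrt{- \frac{1192}{3} + \frac{31289}{9}} = \sqrt{\frac{27713}{9}} = \frac{\sqrt{27713}}{3}$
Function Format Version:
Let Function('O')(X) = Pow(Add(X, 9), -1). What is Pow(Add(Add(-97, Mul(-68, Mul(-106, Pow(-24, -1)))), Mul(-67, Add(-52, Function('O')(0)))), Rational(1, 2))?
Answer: Mul(Rational(1, 3), Pow(27713, Rational(1, 2))) ≈ 55.491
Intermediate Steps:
Function('O')(X) = Pow(Add(9, X), -1)
Pow(Add(Add(-97, Mul(-68, Mul(-106, Pow(-24, -1)))), Mul(-67, Add(-52, Function('O')(0)))), Rational(1, 2)) = Pow(Add(Add(-97, Mul(-68, Mul(-106, Pow(-24, -1)))), Mul(-67, Add(-52, Pow(Add(9, 0), -1)))), Rational(1, 2)) = Pow(Add(Add(-97, Mul(-68, Mul(-106, Rational(-1, 24)))), Mul(-67, Add(-52, Pow(9, -1)))), Rational(1, 2)) = Pow(Add(Add(-97, Mul(-68, Rational(53, 12))), Mul(-67, Add(-52, Rational(1, 9)))), Rational(1, 2)) = Pow(Add(Add(-97, Rational(-901, 3)), Mul(-67, Rational(-467, 9))), Rational(1, 2)) = Pow(Add(Rational(-1192, 3), Rational(31289, 9)), Rational(1, 2)) = Pow(Rational(27713, 9), Rational(1, 2)) = Mul(Rational(1, 3), Pow(27713, Rational(1, 2)))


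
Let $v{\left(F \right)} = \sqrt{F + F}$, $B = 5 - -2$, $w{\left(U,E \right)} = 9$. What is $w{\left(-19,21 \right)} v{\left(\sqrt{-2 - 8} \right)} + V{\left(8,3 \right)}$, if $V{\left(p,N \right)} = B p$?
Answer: $56 + 9 \cdot 2^{\frac{3}{4}} \sqrt[4]{5} \sqrt{i} \approx 72.005 + 16.005 i$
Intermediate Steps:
$B = 7$ ($B = 5 + 2 = 7$)
$V{\left(p,N \right)} = 7 p$
$v{\left(F \right)} = \sqrt{2} \sqrt{F}$ ($v{\left(F \right)} = \sqrt{2 F} = \sqrt{2} \sqrt{F}$)
$w{\left(-19,21 \right)} v{\left(\sqrt{-2 - 8} \right)} + V{\left(8,3 \right)} = 9 \sqrt{2} \sqrt{\sqrt{-2 - 8}} + 7 \cdot 8 = 9 \sqrt{2} \sqrt{\sqrt{-10}} + 56 = 9 \sqrt{2} \sqrt{i \sqrt{10}} + 56 = 9 \sqrt{2} \sqrt[4]{10} \sqrt{i} + 56 = 9 \cdot 2^{\frac{3}{4}} \sqrt[4]{5} \sqrt{i} + 56 = 56 + 9 \cdot 2^{\frac{3}{4}} \sqrt[4]{5} \sqrt{i}$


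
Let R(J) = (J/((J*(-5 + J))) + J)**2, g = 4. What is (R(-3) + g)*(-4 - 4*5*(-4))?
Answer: 16739/16 ≈ 1046.2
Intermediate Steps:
R(J) = (J + 1/(-5 + J))**2 (R(J) = (J*(1/(J*(-5 + J))) + J)**2 = (1/(-5 + J) + J)**2 = (J + 1/(-5 + J))**2)
(R(-3) + g)*(-4 - 4*5*(-4)) = ((1 + (-3)**2 - 5*(-3))**2/(-5 - 3)**2 + 4)*(-4 - 4*5*(-4)) = ((1 + 9 + 15)**2/(-8)**2 + 4)*(-4 - 20*(-4)) = ((1/64)*25**2 + 4)*(-4 + 80) = ((1/64)*625 + 4)*76 = (625/64 + 4)*76 = (881/64)*76 = 16739/16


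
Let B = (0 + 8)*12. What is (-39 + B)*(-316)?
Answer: -18012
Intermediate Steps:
B = 96 (B = 8*12 = 96)
(-39 + B)*(-316) = (-39 + 96)*(-316) = 57*(-316) = -18012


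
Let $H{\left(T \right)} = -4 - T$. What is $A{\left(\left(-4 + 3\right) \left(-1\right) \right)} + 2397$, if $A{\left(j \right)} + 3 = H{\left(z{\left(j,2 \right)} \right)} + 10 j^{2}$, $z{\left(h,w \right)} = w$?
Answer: $2398$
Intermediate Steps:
$A{\left(j \right)} = -9 + 10 j^{2}$ ($A{\left(j \right)} = -3 + \left(\left(-4 - 2\right) + 10 j^{2}\right) = -3 + \left(-6 + 10 j^{2}\right) = -9 + 10 j^{2}$)
$A{\left(\left(-4 + 3\right) \left(-1\right) \right)} + 2397 = \left(-9 + 10 \left(\left(-4 + 3\right) \left(-1\right)\right)^{2}\right) + 2397 = \left(-9 + 10 \left(\left(-1\right) \left(-1\right)\right)^{2}\right) + 2397 = \left(-9 + 10 \cdot 1^{2}\right) + 2397 = \left(-9 + 10 \cdot 1\right) + 2397 = \left(-9 + 10\right) + 2397 = 1 + 2397 = 2398$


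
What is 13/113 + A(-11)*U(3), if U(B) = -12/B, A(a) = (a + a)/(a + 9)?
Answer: -4959/113 ≈ -43.885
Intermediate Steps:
A(a) = 2*a/(9 + a) (A(a) = (2*a)/(9 + a) = 2*a/(9 + a))
13/113 + A(-11)*U(3) = 13/113 + (2*(-11)/(9 - 11))*(-12/3) = 13*(1/113) + (2*(-11)/(-2))*(-12*1/3) = 13/113 + (2*(-11)*(-1/2))*(-4) = 13/113 + 11*(-4) = 13/113 - 44 = -4959/113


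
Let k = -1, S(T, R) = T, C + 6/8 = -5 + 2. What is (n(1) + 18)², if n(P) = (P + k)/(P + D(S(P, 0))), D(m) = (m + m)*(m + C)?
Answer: 324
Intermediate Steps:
C = -15/4 (C = -¾ + (-5 + 2) = -¾ - 3 = -15/4 ≈ -3.7500)
D(m) = 2*m*(-15/4 + m) (D(m) = (m + m)*(m - 15/4) = (2*m)*(-15/4 + m) = 2*m*(-15/4 + m))
n(P) = (-1 + P)/(P + P*(-15 + 4*P)/2) (n(P) = (P - 1)/(P + P*(-15 + 4*P)/2) = (-1 + P)/(P + P*(-15 + 4*P)/2))
(n(1) + 18)² = (2*(-1 + 1)/(1*(-13 + 4*1)) + 18)² = (2*1*0/(-13 + 4) + 18)² = (2*1*0/(-9) + 18)² = (2*1*(-⅑)*0 + 18)² = (0 + 18)² = 18² = 324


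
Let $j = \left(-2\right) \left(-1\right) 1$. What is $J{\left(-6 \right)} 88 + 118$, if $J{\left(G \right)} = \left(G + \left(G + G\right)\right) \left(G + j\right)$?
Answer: $6454$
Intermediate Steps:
$j = 2$ ($j = 2 \cdot 1 = 2$)
$J{\left(G \right)} = 3 G \left(2 + G\right)$ ($J{\left(G \right)} = \left(G + \left(G + G\right)\right) \left(G + 2\right) = \left(G + 2 G\right) \left(2 + G\right) = 3 G \left(2 + G\right)$)
$J{\left(-6 \right)} 88 + 118 = 3 \left(-6\right) \left(2 - 6\right) 88 + 118 = 3 \left(-6\right) \left(-4\right) 88 + 118 = 72 \cdot 88 + 118 = 6336 + 118 = 6454$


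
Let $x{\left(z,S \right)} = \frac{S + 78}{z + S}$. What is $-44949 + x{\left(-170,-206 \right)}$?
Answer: $- \frac{2112587}{47} \approx -44949.0$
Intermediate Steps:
$x{\left(z,S \right)} = \frac{78 + S}{S + z}$
$-44949 + x{\left(-170,-206 \right)} = -44949 + \frac{78 - 206}{-206 - 170} = -44949 + \frac{1}{-376} \left(-128\right) = -44949 - - \frac{16}{47} = -44949 + \frac{16}{47} = - \frac{2112587}{47}$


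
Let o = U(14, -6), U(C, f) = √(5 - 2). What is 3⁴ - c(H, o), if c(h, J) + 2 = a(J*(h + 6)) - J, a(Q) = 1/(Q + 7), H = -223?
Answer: 1674443/20174 + 20205*√3/20174 ≈ 84.735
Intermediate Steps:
U(C, f) = √3
o = √3 ≈ 1.7320
a(Q) = 1/(7 + Q)
c(h, J) = -2 + 1/(7 + J*(6 + h)) - J (c(h, J) = -2 + (1/(7 + J*(h + 6)) - J) = -2 + (1/(7 + J*(6 + h)) - J) = -2 + 1/(7 + J*(6 + h)) - J)
3⁴ - c(H, o) = 3⁴ - (1 - (2 + √3)*(7 + √3*(6 - 223)))/(7 + √3*(6 - 223)) = 81 - (1 - (2 + √3)*(7 + √3*(-217)))/(7 + √3*(-217)) = 81 - (1 - (2 + √3)*(7 - 217*√3))/(7 - 217*√3)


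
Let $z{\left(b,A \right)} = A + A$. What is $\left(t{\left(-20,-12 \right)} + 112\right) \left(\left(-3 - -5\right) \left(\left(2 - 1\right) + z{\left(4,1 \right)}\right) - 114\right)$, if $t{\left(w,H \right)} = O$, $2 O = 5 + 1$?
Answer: $-12420$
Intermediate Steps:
$O = 3$ ($O = \frac{5 + 1}{2} = \frac{1}{2} \cdot 6 = 3$)
$z{\left(b,A \right)} = 2 A$
$t{\left(w,H \right)} = 3$
$\left(t{\left(-20,-12 \right)} + 112\right) \left(\left(-3 - -5\right) \left(\left(2 - 1\right) + z{\left(4,1 \right)}\right) - 114\right) = \left(3 + 112\right) \left(\left(-3 - -5\right) \left(\left(2 - 1\right) + 2 \cdot 1\right) - 114\right) = 115 \left(\left(-3 + 5\right) \left(1 + 2\right) - 114\right) = 115 \left(2 \cdot 3 - 114\right) = 115 \left(6 - 114\right) = 115 \left(-108\right) = -12420$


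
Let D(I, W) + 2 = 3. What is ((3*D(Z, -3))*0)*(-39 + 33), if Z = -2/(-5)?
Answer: 0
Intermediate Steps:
Z = 2/5 (Z = -2*(-1/5) = 2/5 ≈ 0.40000)
D(I, W) = 1 (D(I, W) = -2 + 3 = 1)
((3*D(Z, -3))*0)*(-39 + 33) = ((3*1)*0)*(-39 + 33) = (3*0)*(-6) = 0*(-6) = 0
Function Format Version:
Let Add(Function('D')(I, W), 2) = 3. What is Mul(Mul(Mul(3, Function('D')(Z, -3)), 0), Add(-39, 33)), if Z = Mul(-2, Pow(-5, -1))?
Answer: 0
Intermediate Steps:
Z = Rational(2, 5) (Z = Mul(-2, Rational(-1, 5)) = Rational(2, 5) ≈ 0.40000)
Function('D')(I, W) = 1 (Function('D')(I, W) = Add(-2, 3) = 1)
Mul(Mul(Mul(3, Function('D')(Z, -3)), 0), Add(-39, 33)) = Mul(Mul(Mul(3, 1), 0), Add(-39, 33)) = Mul(Mul(3, 0), -6) = Mul(0, -6) = 0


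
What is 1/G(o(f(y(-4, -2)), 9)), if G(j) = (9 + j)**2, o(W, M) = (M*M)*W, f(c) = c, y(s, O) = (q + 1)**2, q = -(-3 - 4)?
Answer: 1/26967249 ≈ 3.7082e-8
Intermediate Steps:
q = 7 (q = -1*(-7) = 7)
y(s, O) = 64 (y(s, O) = (7 + 1)**2 = 8**2 = 64)
o(W, M) = W*M**2 (o(W, M) = M**2*W = W*M**2)
1/G(o(f(y(-4, -2)), 9)) = 1/((9 + 64*9**2)**2) = 1/((9 + 64*81)**2) = 1/((9 + 5184)**2) = 1/(5193**2) = 1/26967249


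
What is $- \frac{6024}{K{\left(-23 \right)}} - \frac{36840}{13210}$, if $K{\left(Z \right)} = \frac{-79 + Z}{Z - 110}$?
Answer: $- \frac{176458400}{22457} \approx -7857.6$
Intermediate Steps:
$K{\left(Z \right)} = \frac{-79 + Z}{-110 + Z}$
$- \frac{6024}{K{\left(-23 \right)}} - \frac{36840}{13210} = - \frac{6024}{\frac{1}{-110 - 23} \left(-79 - 23\right)} - \frac{36840}{13210} = - \frac{6024}{\frac{1}{-133} \left(-102\right)} - \frac{3684}{1321} = - \frac{6024}{\left(- \frac{1}{133}\right) \left(-102\right)} - \frac{3684}{1321} = - \frac{6024}{\frac{102}{133}} - \frac{3684}{1321} = \left(-6024\right) \frac{133}{102} - \frac{3684}{1321} = - \frac{133532}{17} - \frac{3684}{1321} = - \frac{176458400}{22457}$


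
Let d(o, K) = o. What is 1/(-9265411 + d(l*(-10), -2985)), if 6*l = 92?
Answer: -3/27796693 ≈ -1.0793e-7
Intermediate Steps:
l = 46/3 (l = (⅙)*92 = 46/3 ≈ 15.333)
1/(-9265411 + d(l*(-10), -2985)) = 1/(-9265411 + (46/3)*(-10)) = 1/(-9265411 - 460/3) = 1/(-27796693/3) = -3/27796693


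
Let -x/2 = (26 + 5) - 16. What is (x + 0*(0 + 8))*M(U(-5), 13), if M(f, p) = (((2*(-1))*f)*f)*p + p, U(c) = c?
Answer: 19110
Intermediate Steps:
M(f, p) = p - 2*p*f² (M(f, p) = ((-2*f)*f)*p + p = (-2*f²)*p + p = -2*p*f² + p = p - 2*p*f²)
x = -30 (x = -2*((26 + 5) - 16) = -2*(31 - 16) = -2*15 = -30)
(x + 0*(0 + 8))*M(U(-5), 13) = (-30 + 0*(0 + 8))*(13*(1 - 2*(-5)²)) = (-30 + 0*8)*(13*(1 - 2*25)) = (-30 + 0)*(13*(1 - 50)) = -390*(-49) = -30*(-637) = 19110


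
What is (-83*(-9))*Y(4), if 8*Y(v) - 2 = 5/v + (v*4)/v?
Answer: 21663/32 ≈ 676.97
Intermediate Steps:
Y(v) = 3/4 + 5/(8*v) (Y(v) = 1/4 + (5/v + (v*4)/v)/8 = 1/4 + (5/v + (4*v)/v)/8 = 1/4 + (5/v + 4)/8 = 1/4 + (4 + 5/v)/8 = 1/4 + (1/2 + 5/(8*v)) = 3/4 + 5/(8*v))
(-83*(-9))*Y(4) = (-83*(-9))*((1/8)*(5 + 6*4)/4) = 747*((1/8)*(1/4)*(5 + 24)) = 747*((1/8)*(1/4)*29) = 747*(29/32) = 21663/32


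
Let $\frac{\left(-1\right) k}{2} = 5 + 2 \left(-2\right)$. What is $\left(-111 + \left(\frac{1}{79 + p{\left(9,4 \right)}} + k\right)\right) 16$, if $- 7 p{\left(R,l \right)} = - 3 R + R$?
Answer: $- \frac{1032256}{571} \approx -1807.8$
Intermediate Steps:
$p{\left(R,l \right)} = \frac{2 R}{7}$ ($p{\left(R,l \right)} = - \frac{- 3 R + R}{7} = - \frac{\left(-2\right) R}{7} = \frac{2 R}{7}$)
$k = -2$ ($k = - 2 \left(5 + 2 \left(-2\right)\right) = - 2 \left(5 - 4\right) = \left(-2\right) 1 = -2$)
$\left(-111 + \left(\frac{1}{79 + p{\left(9,4 \right)}} + k\right)\right) 16 = \left(-111 - \left(2 - \frac{1}{79 + \frac{2}{7} \cdot 9}\right)\right) 16 = \left(-111 - \left(2 - \frac{1}{79 + \frac{18}{7}}\right)\right) 16 = \left(-111 - \left(2 - \frac{1}{\frac{571}{7}}\right)\right) 16 = \left(-111 + \left(\frac{7}{571} - 2\right)\right) 16 = \left(-111 - \frac{1135}{571}\right) 16 = \left(- \frac{64516}{571}\right) 16 = - \frac{1032256}{571}$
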